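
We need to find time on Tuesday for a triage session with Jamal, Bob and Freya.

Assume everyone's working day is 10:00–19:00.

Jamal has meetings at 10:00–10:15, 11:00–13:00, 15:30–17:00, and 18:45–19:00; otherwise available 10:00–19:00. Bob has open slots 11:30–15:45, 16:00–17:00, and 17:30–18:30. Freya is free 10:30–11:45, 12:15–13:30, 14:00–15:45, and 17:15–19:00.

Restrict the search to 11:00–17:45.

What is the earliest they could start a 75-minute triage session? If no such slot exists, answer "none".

Jamal free within 10:00–19:00: 10:15–11:00, 13:00–15:30, 17:00–18:45.
Jamal ∩ Bob: 13:00–15:30, 17:30–18:30.
Jamal ∩ Bob ∩ Freya: 13:00–13:30, 14:00–15:30, 17:30–18:30.
Restricted to 11:00–17:45: 13:00–13:30, 14:00–15:30, 17:30–17:45.
Windows ≥ 75 min: 14:00–15:30.
Earliest such window starts at 14:00.

14:00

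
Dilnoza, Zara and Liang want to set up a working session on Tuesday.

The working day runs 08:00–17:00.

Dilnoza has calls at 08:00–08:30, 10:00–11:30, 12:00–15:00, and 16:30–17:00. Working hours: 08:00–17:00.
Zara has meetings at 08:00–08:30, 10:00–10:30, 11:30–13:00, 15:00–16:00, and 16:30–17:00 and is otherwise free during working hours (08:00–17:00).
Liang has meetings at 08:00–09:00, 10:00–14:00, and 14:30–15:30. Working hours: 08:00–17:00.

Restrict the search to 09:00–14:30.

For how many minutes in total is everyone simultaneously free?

Dilnoza free within 08:00–17:00: 08:30–10:00, 11:30–12:00, 15:00–16:30.
Zara free within 08:00–17:00: 08:30–10:00, 10:30–11:30, 13:00–15:00, 16:00–16:30.
Liang free within 08:00–17:00: 09:00–10:00, 14:00–14:30, 15:30–17:00.
Dilnoza ∩ Zara: 08:30–10:00, 16:00–16:30.
Dilnoza ∩ Zara ∩ Liang: 09:00–10:00, 16:00–16:30.
Restricted to 09:00–14:30: 09:00–10:00.
Total common minutes: 60.

60 minutes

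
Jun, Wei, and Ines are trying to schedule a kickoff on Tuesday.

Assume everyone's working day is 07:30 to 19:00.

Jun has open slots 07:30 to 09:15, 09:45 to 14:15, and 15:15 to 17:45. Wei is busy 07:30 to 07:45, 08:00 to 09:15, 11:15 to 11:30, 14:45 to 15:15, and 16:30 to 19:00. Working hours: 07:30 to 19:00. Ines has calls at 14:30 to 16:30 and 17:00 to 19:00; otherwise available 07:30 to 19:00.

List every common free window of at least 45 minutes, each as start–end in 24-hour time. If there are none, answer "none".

09:45–11:15, 11:30–14:15

Wei free within 07:30–19:00: 07:45–08:00, 09:15–11:15, 11:30–14:45, 15:15–16:30.
Ines free within 07:30–19:00: 07:30–14:30, 16:30–17:00.
Jun ∩ Wei: 07:45–08:00, 09:45–11:15, 11:30–14:15, 15:15–16:30.
Jun ∩ Wei ∩ Ines: 07:45–08:00, 09:45–11:15, 11:30–14:15.
Windows ≥ 45 min: 09:45–11:15, 11:30–14:15.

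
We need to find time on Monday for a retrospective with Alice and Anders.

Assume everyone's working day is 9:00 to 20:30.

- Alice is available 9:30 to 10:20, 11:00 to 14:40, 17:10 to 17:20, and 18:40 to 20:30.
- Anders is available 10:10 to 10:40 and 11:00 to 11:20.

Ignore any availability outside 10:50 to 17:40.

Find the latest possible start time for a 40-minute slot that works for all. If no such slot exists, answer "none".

Alice ∩ Anders: 10:10–10:20, 11:00–11:20.
Restricted to 10:50–17:40: 11:00–11:20.
Windows ≥ 40 min: (none).

none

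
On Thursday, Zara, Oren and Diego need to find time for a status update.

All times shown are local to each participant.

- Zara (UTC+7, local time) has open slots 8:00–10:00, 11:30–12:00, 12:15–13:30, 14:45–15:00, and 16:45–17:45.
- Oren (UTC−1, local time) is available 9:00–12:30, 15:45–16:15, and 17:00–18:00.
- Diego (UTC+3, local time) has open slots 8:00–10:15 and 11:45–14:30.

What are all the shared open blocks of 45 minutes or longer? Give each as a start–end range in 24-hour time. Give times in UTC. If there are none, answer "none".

Zara → UTC: 01:00–03:00, 04:30–05:00, 05:15–06:30, 07:45–08:00, 09:45–10:45.
Oren → UTC: 10:00–13:30, 16:45–17:15, 18:00–19:00.
Diego → UTC: 05:00–07:15, 08:45–11:30.
Zara ∩ Oren: 10:00–10:45.
Zara ∩ Oren ∩ Diego: 10:00–10:45.
Windows ≥ 45 min: 10:00–10:45.

10:00–10:45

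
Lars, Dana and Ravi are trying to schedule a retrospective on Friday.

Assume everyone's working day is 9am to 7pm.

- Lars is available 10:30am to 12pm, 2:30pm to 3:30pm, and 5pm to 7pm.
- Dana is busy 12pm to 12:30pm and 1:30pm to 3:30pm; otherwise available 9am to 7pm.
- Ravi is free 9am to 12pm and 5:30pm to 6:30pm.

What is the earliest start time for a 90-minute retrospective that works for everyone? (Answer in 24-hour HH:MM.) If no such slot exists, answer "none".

Dana free within 09:00–19:00: 09:00–12:00, 12:30–13:30, 15:30–19:00.
Lars ∩ Dana: 10:30–12:00, 17:00–19:00.
Lars ∩ Dana ∩ Ravi: 10:30–12:00, 17:30–18:30.
Windows ≥ 90 min: 10:30–12:00.
Earliest such window starts at 10:30.

10:30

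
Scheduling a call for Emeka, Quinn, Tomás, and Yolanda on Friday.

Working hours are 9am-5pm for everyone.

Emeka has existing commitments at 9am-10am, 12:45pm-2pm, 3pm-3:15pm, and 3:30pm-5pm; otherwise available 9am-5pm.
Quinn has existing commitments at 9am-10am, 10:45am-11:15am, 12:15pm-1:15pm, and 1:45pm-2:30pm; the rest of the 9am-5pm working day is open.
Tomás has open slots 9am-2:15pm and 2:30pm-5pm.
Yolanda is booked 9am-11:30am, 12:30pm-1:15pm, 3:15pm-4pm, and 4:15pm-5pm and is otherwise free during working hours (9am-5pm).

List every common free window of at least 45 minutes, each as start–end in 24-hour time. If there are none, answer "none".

11:30–12:15

Emeka free within 09:00–17:00: 10:00–12:45, 14:00–15:00, 15:15–15:30.
Quinn free within 09:00–17:00: 10:00–10:45, 11:15–12:15, 13:15–13:45, 14:30–17:00.
Yolanda free within 09:00–17:00: 11:30–12:30, 13:15–15:15, 16:00–16:15.
Emeka ∩ Quinn: 10:00–10:45, 11:15–12:15, 14:30–15:00, 15:15–15:30.
Emeka ∩ Quinn ∩ Tomás: 10:00–10:45, 11:15–12:15, 14:30–15:00, 15:15–15:30.
Emeka ∩ Quinn ∩ Tomás ∩ Yolanda: 11:30–12:15, 14:30–15:00.
Windows ≥ 45 min: 11:30–12:15.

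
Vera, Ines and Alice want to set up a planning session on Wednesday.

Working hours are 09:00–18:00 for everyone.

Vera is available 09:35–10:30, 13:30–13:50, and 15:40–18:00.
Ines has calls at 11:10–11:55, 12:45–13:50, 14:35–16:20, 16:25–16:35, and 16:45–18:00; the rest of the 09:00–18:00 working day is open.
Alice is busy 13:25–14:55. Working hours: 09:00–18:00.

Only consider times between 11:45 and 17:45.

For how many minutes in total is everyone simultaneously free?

15 minutes

Ines free within 09:00–18:00: 09:00–11:10, 11:55–12:45, 13:50–14:35, 16:20–16:25, 16:35–16:45.
Alice free within 09:00–18:00: 09:00–13:25, 14:55–18:00.
Vera ∩ Ines: 09:35–10:30, 16:20–16:25, 16:35–16:45.
Vera ∩ Ines ∩ Alice: 09:35–10:30, 16:20–16:25, 16:35–16:45.
Restricted to 11:45–17:45: 16:20–16:25, 16:35–16:45.
Total common minutes: 5 + 10 = 15.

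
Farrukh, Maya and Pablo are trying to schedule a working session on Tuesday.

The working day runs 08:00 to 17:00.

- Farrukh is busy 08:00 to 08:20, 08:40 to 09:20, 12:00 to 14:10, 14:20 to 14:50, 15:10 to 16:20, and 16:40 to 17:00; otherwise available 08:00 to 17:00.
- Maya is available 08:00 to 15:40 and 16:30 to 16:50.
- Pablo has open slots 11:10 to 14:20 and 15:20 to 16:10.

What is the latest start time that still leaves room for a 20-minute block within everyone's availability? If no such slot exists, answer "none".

11:40

Farrukh free within 08:00–17:00: 08:20–08:40, 09:20–12:00, 14:10–14:20, 14:50–15:10, 16:20–16:40.
Farrukh ∩ Maya: 08:20–08:40, 09:20–12:00, 14:10–14:20, 14:50–15:10, 16:30–16:40.
Farrukh ∩ Maya ∩ Pablo: 11:10–12:00, 14:10–14:20.
Windows ≥ 20 min: 11:10–12:00.
Latest start in the last window 11:10–12:00 is 12:00 − 20 min = 11:40.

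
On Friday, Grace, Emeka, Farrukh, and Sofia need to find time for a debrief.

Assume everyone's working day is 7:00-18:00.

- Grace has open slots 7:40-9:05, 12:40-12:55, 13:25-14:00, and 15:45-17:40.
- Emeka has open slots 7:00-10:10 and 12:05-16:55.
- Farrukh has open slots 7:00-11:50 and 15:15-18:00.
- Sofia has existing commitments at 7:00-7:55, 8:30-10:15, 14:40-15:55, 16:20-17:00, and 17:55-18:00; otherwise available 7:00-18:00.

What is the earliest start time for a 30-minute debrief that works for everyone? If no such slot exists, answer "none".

Sofia free within 07:00–18:00: 07:55–08:30, 10:15–14:40, 15:55–16:20, 17:00–17:55.
Grace ∩ Emeka: 07:40–09:05, 12:40–12:55, 13:25–14:00, 15:45–16:55.
Grace ∩ Emeka ∩ Farrukh: 07:40–09:05, 15:45–16:55.
Grace ∩ Emeka ∩ Farrukh ∩ Sofia: 07:55–08:30, 15:55–16:20.
Windows ≥ 30 min: 07:55–08:30.
Earliest such window starts at 07:55.

07:55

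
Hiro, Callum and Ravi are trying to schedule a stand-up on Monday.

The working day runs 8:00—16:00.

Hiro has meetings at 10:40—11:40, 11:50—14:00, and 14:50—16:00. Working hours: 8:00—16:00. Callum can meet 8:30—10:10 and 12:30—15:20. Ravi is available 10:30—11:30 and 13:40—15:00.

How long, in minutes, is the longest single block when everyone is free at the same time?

Hiro free within 08:00–16:00: 08:00–10:40, 11:40–11:50, 14:00–14:50.
Hiro ∩ Callum: 08:30–10:10, 14:00–14:50.
Hiro ∩ Callum ∩ Ravi: 14:00–14:50.
Single common window of 50 minutes.

50 minutes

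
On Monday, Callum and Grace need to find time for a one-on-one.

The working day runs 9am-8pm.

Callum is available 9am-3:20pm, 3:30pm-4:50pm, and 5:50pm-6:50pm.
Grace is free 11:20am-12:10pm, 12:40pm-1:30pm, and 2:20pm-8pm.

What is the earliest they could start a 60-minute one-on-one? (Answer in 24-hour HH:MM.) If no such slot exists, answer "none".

14:20

Callum ∩ Grace: 11:20–12:10, 12:40–13:30, 14:20–15:20, 15:30–16:50, 17:50–18:50.
Windows ≥ 60 min: 14:20–15:20, 15:30–16:50, 17:50–18:50.
Earliest such window starts at 14:20.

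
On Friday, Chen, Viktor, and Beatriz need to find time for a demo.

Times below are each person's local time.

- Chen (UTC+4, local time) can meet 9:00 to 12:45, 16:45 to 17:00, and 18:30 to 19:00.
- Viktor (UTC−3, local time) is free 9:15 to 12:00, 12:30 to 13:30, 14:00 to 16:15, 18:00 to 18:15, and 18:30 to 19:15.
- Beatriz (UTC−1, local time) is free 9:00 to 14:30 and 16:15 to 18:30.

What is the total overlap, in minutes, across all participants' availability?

Chen → UTC: 05:00–08:45, 12:45–13:00, 14:30–15:00.
Viktor → UTC: 12:15–15:00, 15:30–16:30, 17:00–19:15, 21:00–21:15, 21:30–22:15.
Beatriz → UTC: 10:00–15:30, 17:15–19:30.
Chen ∩ Viktor: 12:45–13:00, 14:30–15:00.
Chen ∩ Viktor ∩ Beatriz: 12:45–13:00, 14:30–15:00.
Total common minutes: 15 + 30 = 45.

45 minutes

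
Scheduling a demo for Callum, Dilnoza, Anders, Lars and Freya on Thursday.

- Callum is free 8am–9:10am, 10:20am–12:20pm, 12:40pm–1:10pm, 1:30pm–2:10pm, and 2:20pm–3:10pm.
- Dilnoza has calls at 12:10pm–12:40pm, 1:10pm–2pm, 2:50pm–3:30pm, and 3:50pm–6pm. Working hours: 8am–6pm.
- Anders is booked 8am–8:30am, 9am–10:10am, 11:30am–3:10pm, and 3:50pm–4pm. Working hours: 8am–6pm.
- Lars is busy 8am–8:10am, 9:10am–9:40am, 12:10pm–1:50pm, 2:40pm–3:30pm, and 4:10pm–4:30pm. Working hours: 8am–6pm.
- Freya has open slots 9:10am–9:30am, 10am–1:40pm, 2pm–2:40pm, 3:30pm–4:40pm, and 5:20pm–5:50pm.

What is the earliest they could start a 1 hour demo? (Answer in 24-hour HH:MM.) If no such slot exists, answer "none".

Dilnoza free within 08:00–18:00: 08:00–12:10, 12:40–13:10, 14:00–14:50, 15:30–15:50.
Anders free within 08:00–18:00: 08:30–09:00, 10:10–11:30, 15:10–15:50, 16:00–18:00.
Lars free within 08:00–18:00: 08:10–09:10, 09:40–12:10, 13:50–14:40, 15:30–16:10, 16:30–18:00.
Callum ∩ Dilnoza: 08:00–09:10, 10:20–12:10, 12:40–13:10, 14:00–14:10, 14:20–14:50.
Callum ∩ Dilnoza ∩ Anders: 08:30–09:00, 10:20–11:30.
Callum ∩ Dilnoza ∩ Anders ∩ Lars: 08:30–09:00, 10:20–11:30.
Callum ∩ Dilnoza ∩ Anders ∩ Lars ∩ Freya: 10:20–11:30.
Windows ≥ 60 min: 10:20–11:30.
Earliest such window starts at 10:20.

10:20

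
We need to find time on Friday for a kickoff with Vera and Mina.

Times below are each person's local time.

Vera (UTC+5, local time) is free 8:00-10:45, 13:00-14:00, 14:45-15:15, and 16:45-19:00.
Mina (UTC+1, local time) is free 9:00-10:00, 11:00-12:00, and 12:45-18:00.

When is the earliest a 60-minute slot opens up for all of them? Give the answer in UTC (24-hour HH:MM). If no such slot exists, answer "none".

Vera → UTC: 03:00–05:45, 08:00–09:00, 09:45–10:15, 11:45–14:00.
Mina → UTC: 08:00–09:00, 10:00–11:00, 11:45–17:00.
Vera ∩ Mina: 08:00–09:00, 10:00–10:15, 11:45–14:00.
Windows ≥ 60 min: 08:00–09:00, 11:45–14:00.
Earliest such window starts at 08:00.

08:00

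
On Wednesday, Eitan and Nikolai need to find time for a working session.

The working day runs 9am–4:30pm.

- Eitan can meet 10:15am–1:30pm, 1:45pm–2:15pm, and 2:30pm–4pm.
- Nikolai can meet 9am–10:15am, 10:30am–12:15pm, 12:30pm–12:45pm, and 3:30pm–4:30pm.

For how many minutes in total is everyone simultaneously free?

150 minutes

Eitan ∩ Nikolai: 10:30–12:15, 12:30–12:45, 15:30–16:00.
Total common minutes: 105 + 15 + 30 = 150.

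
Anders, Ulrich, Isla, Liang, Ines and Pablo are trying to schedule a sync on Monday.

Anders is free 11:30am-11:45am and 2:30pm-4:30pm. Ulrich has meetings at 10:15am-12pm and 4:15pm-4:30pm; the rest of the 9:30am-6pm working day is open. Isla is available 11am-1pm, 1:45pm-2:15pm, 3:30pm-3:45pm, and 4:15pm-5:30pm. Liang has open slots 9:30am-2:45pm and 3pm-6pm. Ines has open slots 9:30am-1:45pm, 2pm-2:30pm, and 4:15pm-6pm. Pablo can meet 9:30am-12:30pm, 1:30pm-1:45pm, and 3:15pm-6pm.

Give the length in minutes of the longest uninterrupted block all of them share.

0 minutes

Ulrich free within 09:30–18:00: 09:30–10:15, 12:00–16:15, 16:30–18:00.
Anders ∩ Ulrich: 14:30–16:15.
Anders ∩ Ulrich ∩ Isla: 15:30–15:45.
Anders ∩ Ulrich ∩ Isla ∩ Liang: 15:30–15:45.
Anders ∩ Ulrich ∩ Isla ∩ Liang ∩ Ines: (none).
Anders ∩ Ulrich ∩ Isla ∩ Liang ∩ Ines ∩ Pablo: (none).
No common window.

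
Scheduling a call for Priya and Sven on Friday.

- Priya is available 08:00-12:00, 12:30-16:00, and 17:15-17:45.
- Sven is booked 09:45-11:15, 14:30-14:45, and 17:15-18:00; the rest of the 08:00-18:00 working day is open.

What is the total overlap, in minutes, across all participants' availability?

Sven free within 08:00–18:00: 08:00–09:45, 11:15–14:30, 14:45–17:15.
Priya ∩ Sven: 08:00–09:45, 11:15–12:00, 12:30–14:30, 14:45–16:00.
Total common minutes: 105 + 45 + 120 + 75 = 345.

345 minutes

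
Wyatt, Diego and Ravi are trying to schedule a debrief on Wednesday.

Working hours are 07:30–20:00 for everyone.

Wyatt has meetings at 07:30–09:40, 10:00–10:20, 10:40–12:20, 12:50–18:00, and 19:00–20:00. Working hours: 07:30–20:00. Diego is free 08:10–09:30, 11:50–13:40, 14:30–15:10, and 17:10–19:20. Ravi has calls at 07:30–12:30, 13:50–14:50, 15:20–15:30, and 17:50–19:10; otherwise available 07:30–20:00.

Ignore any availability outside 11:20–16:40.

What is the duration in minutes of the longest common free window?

Wyatt free within 07:30–20:00: 09:40–10:00, 10:20–10:40, 12:20–12:50, 18:00–19:00.
Ravi free within 07:30–20:00: 12:30–13:50, 14:50–15:20, 15:30–17:50, 19:10–20:00.
Wyatt ∩ Diego: 12:20–12:50, 18:00–19:00.
Wyatt ∩ Diego ∩ Ravi: 12:30–12:50.
Restricted to 11:20–16:40: 12:30–12:50.
Single common window of 20 minutes.

20 minutes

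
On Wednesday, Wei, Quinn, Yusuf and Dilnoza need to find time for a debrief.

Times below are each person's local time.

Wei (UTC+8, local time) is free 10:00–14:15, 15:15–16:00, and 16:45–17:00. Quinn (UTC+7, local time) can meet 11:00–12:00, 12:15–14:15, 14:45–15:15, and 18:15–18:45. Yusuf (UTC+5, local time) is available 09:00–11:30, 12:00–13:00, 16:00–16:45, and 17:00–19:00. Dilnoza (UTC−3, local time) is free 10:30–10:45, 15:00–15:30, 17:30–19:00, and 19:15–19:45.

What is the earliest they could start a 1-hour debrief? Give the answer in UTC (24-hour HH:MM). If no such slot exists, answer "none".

none

Wei → UTC: 02:00–06:15, 07:15–08:00, 08:45–09:00.
Quinn → UTC: 04:00–05:00, 05:15–07:15, 07:45–08:15, 11:15–11:45.
Yusuf → UTC: 04:00–06:30, 07:00–08:00, 11:00–11:45, 12:00–14:00.
Dilnoza → UTC: 13:30–13:45, 18:00–18:30, 20:30–22:00, 22:15–22:45.
Wei ∩ Quinn: 04:00–05:00, 05:15–06:15, 07:45–08:00.
Wei ∩ Quinn ∩ Yusuf: 04:00–05:00, 05:15–06:15, 07:45–08:00.
Wei ∩ Quinn ∩ Yusuf ∩ Dilnoza: (none).
Windows ≥ 60 min: (none).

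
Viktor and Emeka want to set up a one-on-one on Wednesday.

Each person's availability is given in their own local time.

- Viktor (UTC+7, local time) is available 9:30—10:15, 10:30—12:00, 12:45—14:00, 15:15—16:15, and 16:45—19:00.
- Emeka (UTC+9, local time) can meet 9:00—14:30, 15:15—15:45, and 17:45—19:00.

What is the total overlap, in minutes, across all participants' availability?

210 minutes

Viktor → UTC: 02:30–03:15, 03:30–05:00, 05:45–07:00, 08:15–09:15, 09:45–12:00.
Emeka → UTC: 00:00–05:30, 06:15–06:45, 08:45–10:00.
Viktor ∩ Emeka: 02:30–03:15, 03:30–05:00, 06:15–06:45, 08:45–09:15, 09:45–10:00.
Total common minutes: 45 + 90 + 30 + 30 + 15 = 210.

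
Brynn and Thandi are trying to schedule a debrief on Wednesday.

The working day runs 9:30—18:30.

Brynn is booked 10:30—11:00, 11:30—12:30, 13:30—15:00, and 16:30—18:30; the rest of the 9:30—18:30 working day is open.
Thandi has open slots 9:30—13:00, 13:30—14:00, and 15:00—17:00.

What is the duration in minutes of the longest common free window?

90 minutes

Brynn free within 09:30–18:30: 09:30–10:30, 11:00–11:30, 12:30–13:30, 15:00–16:30.
Brynn ∩ Thandi: 09:30–10:30, 11:00–11:30, 12:30–13:00, 15:00–16:30.
Common window lengths: 60, 30, 30, 90 min; longest is 90.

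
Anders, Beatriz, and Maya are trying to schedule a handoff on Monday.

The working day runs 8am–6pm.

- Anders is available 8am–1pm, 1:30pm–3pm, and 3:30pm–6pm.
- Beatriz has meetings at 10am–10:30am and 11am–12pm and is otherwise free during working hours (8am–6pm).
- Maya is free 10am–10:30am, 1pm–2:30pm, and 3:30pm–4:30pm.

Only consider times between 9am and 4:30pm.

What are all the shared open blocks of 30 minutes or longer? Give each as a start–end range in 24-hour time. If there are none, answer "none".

Beatriz free within 08:00–18:00: 08:00–10:00, 10:30–11:00, 12:00–18:00.
Anders ∩ Beatriz: 08:00–10:00, 10:30–11:00, 12:00–13:00, 13:30–15:00, 15:30–18:00.
Anders ∩ Beatriz ∩ Maya: 13:30–14:30, 15:30–16:30.
Restricted to 09:00–16:30: 13:30–14:30, 15:30–16:30.
Windows ≥ 30 min: 13:30–14:30, 15:30–16:30.

13:30–14:30, 15:30–16:30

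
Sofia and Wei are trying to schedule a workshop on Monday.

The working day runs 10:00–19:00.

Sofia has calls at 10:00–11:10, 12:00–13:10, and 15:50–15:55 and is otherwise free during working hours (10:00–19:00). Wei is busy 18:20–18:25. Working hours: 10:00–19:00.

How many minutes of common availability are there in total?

390 minutes

Sofia free within 10:00–19:00: 11:10–12:00, 13:10–15:50, 15:55–19:00.
Wei free within 10:00–19:00: 10:00–18:20, 18:25–19:00.
Sofia ∩ Wei: 11:10–12:00, 13:10–15:50, 15:55–18:20, 18:25–19:00.
Total common minutes: 50 + 160 + 145 + 35 = 390.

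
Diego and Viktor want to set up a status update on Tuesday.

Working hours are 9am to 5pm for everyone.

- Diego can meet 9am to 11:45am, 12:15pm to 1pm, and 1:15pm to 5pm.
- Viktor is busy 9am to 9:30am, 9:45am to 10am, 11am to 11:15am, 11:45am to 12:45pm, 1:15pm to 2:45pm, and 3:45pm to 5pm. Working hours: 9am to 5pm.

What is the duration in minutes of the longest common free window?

Viktor free within 09:00–17:00: 09:30–09:45, 10:00–11:00, 11:15–11:45, 12:45–13:15, 14:45–15:45.
Diego ∩ Viktor: 09:30–09:45, 10:00–11:00, 11:15–11:45, 12:45–13:00, 14:45–15:45.
Common window lengths: 15, 60, 30, 15, 60 min; longest is 60.

60 minutes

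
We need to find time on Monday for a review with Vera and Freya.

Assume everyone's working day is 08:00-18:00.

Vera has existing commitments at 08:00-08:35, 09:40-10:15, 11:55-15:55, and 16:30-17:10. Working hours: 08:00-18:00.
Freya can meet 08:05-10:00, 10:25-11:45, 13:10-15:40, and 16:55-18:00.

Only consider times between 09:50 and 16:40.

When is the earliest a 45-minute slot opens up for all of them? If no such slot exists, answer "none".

Vera free within 08:00–18:00: 08:35–09:40, 10:15–11:55, 15:55–16:30, 17:10–18:00.
Vera ∩ Freya: 08:35–09:40, 10:25–11:45, 17:10–18:00.
Restricted to 09:50–16:40: 10:25–11:45.
Windows ≥ 45 min: 10:25–11:45.
Earliest such window starts at 10:25.

10:25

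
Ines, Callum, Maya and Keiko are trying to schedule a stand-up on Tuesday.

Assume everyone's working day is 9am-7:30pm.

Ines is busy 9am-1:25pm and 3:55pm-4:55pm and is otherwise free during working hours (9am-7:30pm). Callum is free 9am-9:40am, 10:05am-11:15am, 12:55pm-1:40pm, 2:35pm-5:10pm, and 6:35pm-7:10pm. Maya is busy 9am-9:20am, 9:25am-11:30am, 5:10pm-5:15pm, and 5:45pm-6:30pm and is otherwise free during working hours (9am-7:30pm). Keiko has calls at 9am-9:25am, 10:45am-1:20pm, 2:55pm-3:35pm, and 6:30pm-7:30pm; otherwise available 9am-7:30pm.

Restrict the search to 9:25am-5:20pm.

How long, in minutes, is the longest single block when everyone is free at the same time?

20 minutes

Ines free within 09:00–19:30: 13:25–15:55, 16:55–19:30.
Maya free within 09:00–19:30: 09:20–09:25, 11:30–17:10, 17:15–17:45, 18:30–19:30.
Keiko free within 09:00–19:30: 09:25–10:45, 13:20–14:55, 15:35–18:30.
Ines ∩ Callum: 13:25–13:40, 14:35–15:55, 16:55–17:10, 18:35–19:10.
Ines ∩ Callum ∩ Maya: 13:25–13:40, 14:35–15:55, 16:55–17:10, 18:35–19:10.
Ines ∩ Callum ∩ Maya ∩ Keiko: 13:25–13:40, 14:35–14:55, 15:35–15:55, 16:55–17:10.
Restricted to 09:25–17:20: 13:25–13:40, 14:35–14:55, 15:35–15:55, 16:55–17:10.
Common window lengths: 15, 20, 20, 15 min; longest is 20.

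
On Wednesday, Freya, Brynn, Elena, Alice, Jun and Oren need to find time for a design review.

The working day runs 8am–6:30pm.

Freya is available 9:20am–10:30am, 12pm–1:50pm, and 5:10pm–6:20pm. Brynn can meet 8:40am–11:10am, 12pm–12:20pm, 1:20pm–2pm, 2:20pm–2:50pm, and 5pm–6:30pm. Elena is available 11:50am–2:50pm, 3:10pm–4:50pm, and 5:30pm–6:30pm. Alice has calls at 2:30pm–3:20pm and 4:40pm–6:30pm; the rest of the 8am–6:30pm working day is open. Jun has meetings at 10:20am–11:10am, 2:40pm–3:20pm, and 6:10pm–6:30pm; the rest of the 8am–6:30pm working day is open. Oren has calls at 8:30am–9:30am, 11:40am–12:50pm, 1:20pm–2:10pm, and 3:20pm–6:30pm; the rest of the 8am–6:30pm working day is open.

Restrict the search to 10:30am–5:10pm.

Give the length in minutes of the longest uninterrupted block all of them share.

0 minutes

Alice free within 08:00–18:30: 08:00–14:30, 15:20–16:40.
Jun free within 08:00–18:30: 08:00–10:20, 11:10–14:40, 15:20–18:10.
Oren free within 08:00–18:30: 08:00–08:30, 09:30–11:40, 12:50–13:20, 14:10–15:20.
Freya ∩ Brynn: 09:20–10:30, 12:00–12:20, 13:20–13:50, 17:10–18:20.
Freya ∩ Brynn ∩ Elena: 12:00–12:20, 13:20–13:50, 17:30–18:20.
Freya ∩ Brynn ∩ Elena ∩ Alice: 12:00–12:20, 13:20–13:50.
Freya ∩ Brynn ∩ Elena ∩ Alice ∩ Jun: 12:00–12:20, 13:20–13:50.
Freya ∩ Brynn ∩ Elena ∩ Alice ∩ Jun ∩ Oren: (none).
Restricted to 10:30–17:10: (none).
No common window.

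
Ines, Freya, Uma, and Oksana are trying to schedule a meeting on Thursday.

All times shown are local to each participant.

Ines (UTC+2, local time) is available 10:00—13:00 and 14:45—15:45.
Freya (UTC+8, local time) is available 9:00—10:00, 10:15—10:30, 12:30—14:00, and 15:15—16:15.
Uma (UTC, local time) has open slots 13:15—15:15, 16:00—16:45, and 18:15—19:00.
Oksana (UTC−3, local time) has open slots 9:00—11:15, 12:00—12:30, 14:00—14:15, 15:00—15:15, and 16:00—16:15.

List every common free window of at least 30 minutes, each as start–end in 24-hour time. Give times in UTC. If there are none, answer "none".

Ines → UTC: 08:00–11:00, 12:45–13:45.
Freya → UTC: 01:00–02:00, 02:15–02:30, 04:30–06:00, 07:15–08:15.
Uma → UTC: 13:15–15:15, 16:00–16:45, 18:15–19:00.
Oksana → UTC: 12:00–14:15, 15:00–15:30, 17:00–17:15, 18:00–18:15, 19:00–19:15.
Ines ∩ Freya: 08:00–08:15.
Ines ∩ Freya ∩ Uma: (none).
Ines ∩ Freya ∩ Uma ∩ Oksana: (none).
Windows ≥ 30 min: (none).

none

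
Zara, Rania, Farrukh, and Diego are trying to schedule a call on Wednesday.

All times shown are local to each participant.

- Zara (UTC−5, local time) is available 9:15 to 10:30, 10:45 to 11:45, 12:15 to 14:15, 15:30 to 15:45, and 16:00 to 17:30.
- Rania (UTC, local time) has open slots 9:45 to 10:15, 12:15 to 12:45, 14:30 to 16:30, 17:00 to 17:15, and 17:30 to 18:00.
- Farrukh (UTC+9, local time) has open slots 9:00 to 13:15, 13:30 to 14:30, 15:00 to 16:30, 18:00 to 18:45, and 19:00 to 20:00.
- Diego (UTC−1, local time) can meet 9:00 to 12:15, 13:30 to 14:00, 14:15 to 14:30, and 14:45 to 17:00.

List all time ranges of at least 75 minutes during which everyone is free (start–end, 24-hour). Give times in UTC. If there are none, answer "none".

Zara → UTC: 14:15–15:30, 15:45–16:45, 17:15–19:15, 20:30–20:45, 21:00–22:30.
Rania → UTC: 09:45–10:15, 12:15–12:45, 14:30–16:30, 17:00–17:15, 17:30–18:00.
Farrukh → UTC: 00:00–04:15, 04:30–05:30, 06:00–07:30, 09:00–09:45, 10:00–11:00.
Diego → UTC: 10:00–13:15, 14:30–15:00, 15:15–15:30, 15:45–18:00.
Zara ∩ Rania: 14:30–15:30, 15:45–16:30, 17:30–18:00.
Zara ∩ Rania ∩ Farrukh: (none).
Zara ∩ Rania ∩ Farrukh ∩ Diego: (none).
Windows ≥ 75 min: (none).

none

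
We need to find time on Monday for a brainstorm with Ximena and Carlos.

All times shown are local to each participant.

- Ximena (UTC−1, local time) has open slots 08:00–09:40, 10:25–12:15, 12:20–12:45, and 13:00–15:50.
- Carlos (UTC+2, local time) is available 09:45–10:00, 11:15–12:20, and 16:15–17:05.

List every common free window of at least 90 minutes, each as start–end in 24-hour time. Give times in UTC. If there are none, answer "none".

none

Ximena → UTC: 09:00–10:40, 11:25–13:15, 13:20–13:45, 14:00–16:50.
Carlos → UTC: 07:45–08:00, 09:15–10:20, 14:15–15:05.
Ximena ∩ Carlos: 09:15–10:20, 14:15–15:05.
Windows ≥ 90 min: (none).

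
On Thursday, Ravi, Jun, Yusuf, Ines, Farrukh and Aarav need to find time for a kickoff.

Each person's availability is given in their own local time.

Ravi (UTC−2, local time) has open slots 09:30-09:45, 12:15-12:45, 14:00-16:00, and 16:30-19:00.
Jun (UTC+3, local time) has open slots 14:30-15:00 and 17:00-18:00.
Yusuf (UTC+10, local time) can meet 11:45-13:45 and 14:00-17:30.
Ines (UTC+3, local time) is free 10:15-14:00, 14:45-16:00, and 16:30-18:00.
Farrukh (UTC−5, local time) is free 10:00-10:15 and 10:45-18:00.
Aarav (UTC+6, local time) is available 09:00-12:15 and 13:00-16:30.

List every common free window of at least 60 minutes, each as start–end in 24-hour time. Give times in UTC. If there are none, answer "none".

Ravi → UTC: 11:30–11:45, 14:15–14:45, 16:00–18:00, 18:30–21:00.
Jun → UTC: 11:30–12:00, 14:00–15:00.
Yusuf → UTC: 01:45–03:45, 04:00–07:30.
Ines → UTC: 07:15–11:00, 11:45–13:00, 13:30–15:00.
Farrukh → UTC: 15:00–15:15, 15:45–23:00.
Aarav → UTC: 03:00–06:15, 07:00–10:30.
Ravi ∩ Jun: 11:30–11:45, 14:15–14:45.
Ravi ∩ Jun ∩ Yusuf: (none).
Ravi ∩ Jun ∩ Yusuf ∩ Ines: (none).
Ravi ∩ Jun ∩ Yusuf ∩ Ines ∩ Farrukh: (none).
Ravi ∩ Jun ∩ Yusuf ∩ Ines ∩ Farrukh ∩ Aarav: (none).
Windows ≥ 60 min: (none).

none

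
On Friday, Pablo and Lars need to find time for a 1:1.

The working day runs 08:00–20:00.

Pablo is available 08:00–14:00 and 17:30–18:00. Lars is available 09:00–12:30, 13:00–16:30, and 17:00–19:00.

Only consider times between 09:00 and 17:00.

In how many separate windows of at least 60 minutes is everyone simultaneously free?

Pablo ∩ Lars: 09:00–12:30, 13:00–14:00, 17:30–18:00.
Restricted to 09:00–17:00: 09:00–12:30, 13:00–14:00.
Windows ≥ 60 min: 09:00–12:30, 13:00–14:00.
That's 2 windows.

2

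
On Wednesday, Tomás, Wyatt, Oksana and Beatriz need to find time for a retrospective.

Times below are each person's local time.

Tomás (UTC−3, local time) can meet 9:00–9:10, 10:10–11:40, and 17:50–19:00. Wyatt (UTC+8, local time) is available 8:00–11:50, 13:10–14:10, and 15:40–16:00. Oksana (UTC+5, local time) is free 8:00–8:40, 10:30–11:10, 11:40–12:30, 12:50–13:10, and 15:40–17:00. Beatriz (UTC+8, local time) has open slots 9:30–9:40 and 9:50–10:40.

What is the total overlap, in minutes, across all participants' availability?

0 minutes

Tomás → UTC: 12:00–12:10, 13:10–14:40, 20:50–22:00.
Wyatt → UTC: 00:00–03:50, 05:10–06:10, 07:40–08:00.
Oksana → UTC: 03:00–03:40, 05:30–06:10, 06:40–07:30, 07:50–08:10, 10:40–12:00.
Beatriz → UTC: 01:30–01:40, 01:50–02:40.
Tomás ∩ Wyatt: (none).
Tomás ∩ Wyatt ∩ Oksana: (none).
Tomás ∩ Wyatt ∩ Oksana ∩ Beatriz: (none).
Total common minutes: 0.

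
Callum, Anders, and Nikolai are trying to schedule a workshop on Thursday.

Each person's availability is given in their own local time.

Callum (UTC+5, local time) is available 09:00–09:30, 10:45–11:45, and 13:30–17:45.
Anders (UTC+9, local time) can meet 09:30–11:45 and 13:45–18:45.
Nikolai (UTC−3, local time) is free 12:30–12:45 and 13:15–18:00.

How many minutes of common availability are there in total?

0 minutes

Callum → UTC: 04:00–04:30, 05:45–06:45, 08:30–12:45.
Anders → UTC: 00:30–02:45, 04:45–09:45.
Nikolai → UTC: 15:30–15:45, 16:15–21:00.
Callum ∩ Anders: 05:45–06:45, 08:30–09:45.
Callum ∩ Anders ∩ Nikolai: (none).
Total common minutes: 0.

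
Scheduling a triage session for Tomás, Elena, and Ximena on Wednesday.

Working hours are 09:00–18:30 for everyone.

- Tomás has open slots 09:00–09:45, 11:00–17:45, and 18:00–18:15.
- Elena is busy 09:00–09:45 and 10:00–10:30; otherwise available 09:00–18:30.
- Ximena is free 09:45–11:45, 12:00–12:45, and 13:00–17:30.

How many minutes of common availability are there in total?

360 minutes

Elena free within 09:00–18:30: 09:45–10:00, 10:30–18:30.
Tomás ∩ Elena: 11:00–17:45, 18:00–18:15.
Tomás ∩ Elena ∩ Ximena: 11:00–11:45, 12:00–12:45, 13:00–17:30.
Total common minutes: 45 + 45 + 270 = 360.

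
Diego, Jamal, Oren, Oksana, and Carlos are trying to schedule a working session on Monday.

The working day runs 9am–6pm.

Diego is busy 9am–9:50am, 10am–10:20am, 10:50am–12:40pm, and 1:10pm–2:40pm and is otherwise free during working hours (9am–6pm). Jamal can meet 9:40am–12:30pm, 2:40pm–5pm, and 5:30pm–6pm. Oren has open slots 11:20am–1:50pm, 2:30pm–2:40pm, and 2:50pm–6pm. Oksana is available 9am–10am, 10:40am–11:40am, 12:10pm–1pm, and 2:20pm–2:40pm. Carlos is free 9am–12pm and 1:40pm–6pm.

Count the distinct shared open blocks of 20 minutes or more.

0

Diego free within 09:00–18:00: 09:50–10:00, 10:20–10:50, 12:40–13:10, 14:40–18:00.
Diego ∩ Jamal: 09:50–10:00, 10:20–10:50, 14:40–17:00, 17:30–18:00.
Diego ∩ Jamal ∩ Oren: 14:50–17:00, 17:30–18:00.
Diego ∩ Jamal ∩ Oren ∩ Oksana: (none).
Diego ∩ Jamal ∩ Oren ∩ Oksana ∩ Carlos: (none).
Windows ≥ 20 min: (none).
That's 0 windows.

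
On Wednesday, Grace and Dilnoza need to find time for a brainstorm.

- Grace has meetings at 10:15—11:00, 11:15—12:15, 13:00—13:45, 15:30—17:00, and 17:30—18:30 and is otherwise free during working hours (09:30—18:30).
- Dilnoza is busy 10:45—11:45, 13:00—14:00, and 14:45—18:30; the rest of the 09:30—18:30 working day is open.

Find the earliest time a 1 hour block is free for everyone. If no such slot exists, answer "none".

Grace free within 09:30–18:30: 09:30–10:15, 11:00–11:15, 12:15–13:00, 13:45–15:30, 17:00–17:30.
Dilnoza free within 09:30–18:30: 09:30–10:45, 11:45–13:00, 14:00–14:45.
Grace ∩ Dilnoza: 09:30–10:15, 12:15–13:00, 14:00–14:45.
Windows ≥ 60 min: (none).

none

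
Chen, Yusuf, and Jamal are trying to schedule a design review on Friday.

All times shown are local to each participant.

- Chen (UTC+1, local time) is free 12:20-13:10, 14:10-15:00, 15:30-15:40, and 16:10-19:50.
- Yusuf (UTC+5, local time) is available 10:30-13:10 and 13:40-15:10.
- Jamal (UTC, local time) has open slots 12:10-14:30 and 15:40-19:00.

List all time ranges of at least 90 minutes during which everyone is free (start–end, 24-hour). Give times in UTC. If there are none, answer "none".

Chen → UTC: 11:20–12:10, 13:10–14:00, 14:30–14:40, 15:10–18:50.
Yusuf → UTC: 05:30–08:10, 08:40–10:10.
Jamal → UTC: 12:10–14:30, 15:40–19:00.
Chen ∩ Yusuf: (none).
Chen ∩ Yusuf ∩ Jamal: (none).
Windows ≥ 90 min: (none).

none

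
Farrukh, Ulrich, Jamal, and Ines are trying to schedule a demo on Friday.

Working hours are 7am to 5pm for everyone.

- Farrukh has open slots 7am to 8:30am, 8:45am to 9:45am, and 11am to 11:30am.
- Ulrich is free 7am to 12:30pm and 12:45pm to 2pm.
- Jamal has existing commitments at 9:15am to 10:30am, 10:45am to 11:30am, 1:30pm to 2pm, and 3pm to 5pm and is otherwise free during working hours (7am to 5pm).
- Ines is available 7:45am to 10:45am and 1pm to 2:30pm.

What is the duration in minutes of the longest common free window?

Jamal free within 07:00–17:00: 07:00–09:15, 10:30–10:45, 11:30–13:30, 14:00–15:00.
Farrukh ∩ Ulrich: 07:00–08:30, 08:45–09:45, 11:00–11:30.
Farrukh ∩ Ulrich ∩ Jamal: 07:00–08:30, 08:45–09:15.
Farrukh ∩ Ulrich ∩ Jamal ∩ Ines: 07:45–08:30, 08:45–09:15.
Common window lengths: 45, 30 min; longest is 45.

45 minutes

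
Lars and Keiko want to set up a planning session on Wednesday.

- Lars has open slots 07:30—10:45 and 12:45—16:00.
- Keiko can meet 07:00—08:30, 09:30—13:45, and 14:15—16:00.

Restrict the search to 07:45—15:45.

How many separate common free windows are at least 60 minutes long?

Lars ∩ Keiko: 07:30–08:30, 09:30–10:45, 12:45–13:45, 14:15–16:00.
Restricted to 07:45–15:45: 07:45–08:30, 09:30–10:45, 12:45–13:45, 14:15–15:45.
Windows ≥ 60 min: 09:30–10:45, 12:45–13:45, 14:15–15:45.
That's 3 windows.

3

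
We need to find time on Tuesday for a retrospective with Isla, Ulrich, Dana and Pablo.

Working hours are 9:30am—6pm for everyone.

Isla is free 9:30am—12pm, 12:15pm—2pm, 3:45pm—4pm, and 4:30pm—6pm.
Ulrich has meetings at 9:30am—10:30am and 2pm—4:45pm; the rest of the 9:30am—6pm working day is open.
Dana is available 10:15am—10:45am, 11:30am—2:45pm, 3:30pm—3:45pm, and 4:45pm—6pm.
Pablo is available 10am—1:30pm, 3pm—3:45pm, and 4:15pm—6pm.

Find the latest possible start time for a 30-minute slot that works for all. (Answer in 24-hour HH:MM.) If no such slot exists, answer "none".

Ulrich free within 09:30–18:00: 10:30–14:00, 16:45–18:00.
Isla ∩ Ulrich: 10:30–12:00, 12:15–14:00, 16:45–18:00.
Isla ∩ Ulrich ∩ Dana: 10:30–10:45, 11:30–12:00, 12:15–14:00, 16:45–18:00.
Isla ∩ Ulrich ∩ Dana ∩ Pablo: 10:30–10:45, 11:30–12:00, 12:15–13:30, 16:45–18:00.
Windows ≥ 30 min: 11:30–12:00, 12:15–13:30, 16:45–18:00.
Latest start in the last window 16:45–18:00 is 18:00 − 30 min = 17:30.

17:30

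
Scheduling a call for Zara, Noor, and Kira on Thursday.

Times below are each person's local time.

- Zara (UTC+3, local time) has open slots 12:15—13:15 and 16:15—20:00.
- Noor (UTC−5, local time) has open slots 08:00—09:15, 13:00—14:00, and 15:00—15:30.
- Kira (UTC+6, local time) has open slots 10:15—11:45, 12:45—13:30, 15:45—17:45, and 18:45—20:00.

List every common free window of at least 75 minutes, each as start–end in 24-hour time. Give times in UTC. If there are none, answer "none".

Zara → UTC: 09:15–10:15, 13:15–17:00.
Noor → UTC: 13:00–14:15, 18:00–19:00, 20:00–20:30.
Kira → UTC: 04:15–05:45, 06:45–07:30, 09:45–11:45, 12:45–14:00.
Zara ∩ Noor: 13:15–14:15.
Zara ∩ Noor ∩ Kira: 13:15–14:00.
Windows ≥ 75 min: (none).

none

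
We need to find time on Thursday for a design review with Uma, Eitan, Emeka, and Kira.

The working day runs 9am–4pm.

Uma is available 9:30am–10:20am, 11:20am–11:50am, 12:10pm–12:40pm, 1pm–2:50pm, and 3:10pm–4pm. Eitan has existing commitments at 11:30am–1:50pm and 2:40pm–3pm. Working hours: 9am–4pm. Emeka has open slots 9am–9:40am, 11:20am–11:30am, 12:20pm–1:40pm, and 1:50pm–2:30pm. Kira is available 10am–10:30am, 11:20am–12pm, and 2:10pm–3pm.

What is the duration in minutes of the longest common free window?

Eitan free within 09:00–16:00: 09:00–11:30, 13:50–14:40, 15:00–16:00.
Uma ∩ Eitan: 09:30–10:20, 11:20–11:30, 13:50–14:40, 15:10–16:00.
Uma ∩ Eitan ∩ Emeka: 09:30–09:40, 11:20–11:30, 13:50–14:30.
Uma ∩ Eitan ∩ Emeka ∩ Kira: 11:20–11:30, 14:10–14:30.
Common window lengths: 10, 20 min; longest is 20.

20 minutes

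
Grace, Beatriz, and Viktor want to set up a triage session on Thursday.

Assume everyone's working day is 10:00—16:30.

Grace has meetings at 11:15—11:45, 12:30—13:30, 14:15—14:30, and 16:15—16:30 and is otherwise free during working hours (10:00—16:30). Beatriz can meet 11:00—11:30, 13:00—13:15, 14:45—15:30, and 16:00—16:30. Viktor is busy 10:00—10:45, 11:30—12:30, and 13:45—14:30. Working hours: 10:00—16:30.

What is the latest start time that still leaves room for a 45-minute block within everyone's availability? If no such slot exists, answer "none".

Grace free within 10:00–16:30: 10:00–11:15, 11:45–12:30, 13:30–14:15, 14:30–16:15.
Viktor free within 10:00–16:30: 10:45–11:30, 12:30–13:45, 14:30–16:30.
Grace ∩ Beatriz: 11:00–11:15, 14:45–15:30, 16:00–16:15.
Grace ∩ Beatriz ∩ Viktor: 11:00–11:15, 14:45–15:30, 16:00–16:15.
Windows ≥ 45 min: 14:45–15:30.
Latest start in the last window 14:45–15:30 is 15:30 − 45 min = 14:45.

14:45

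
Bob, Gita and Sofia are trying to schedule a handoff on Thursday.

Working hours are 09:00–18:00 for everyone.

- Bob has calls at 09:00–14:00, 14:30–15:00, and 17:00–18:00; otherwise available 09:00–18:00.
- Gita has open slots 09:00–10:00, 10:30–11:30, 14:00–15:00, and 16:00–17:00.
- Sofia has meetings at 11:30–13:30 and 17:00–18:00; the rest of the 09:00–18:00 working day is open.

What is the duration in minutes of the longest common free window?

60 minutes

Bob free within 09:00–18:00: 14:00–14:30, 15:00–17:00.
Sofia free within 09:00–18:00: 09:00–11:30, 13:30–17:00.
Bob ∩ Gita: 14:00–14:30, 16:00–17:00.
Bob ∩ Gita ∩ Sofia: 14:00–14:30, 16:00–17:00.
Common window lengths: 30, 60 min; longest is 60.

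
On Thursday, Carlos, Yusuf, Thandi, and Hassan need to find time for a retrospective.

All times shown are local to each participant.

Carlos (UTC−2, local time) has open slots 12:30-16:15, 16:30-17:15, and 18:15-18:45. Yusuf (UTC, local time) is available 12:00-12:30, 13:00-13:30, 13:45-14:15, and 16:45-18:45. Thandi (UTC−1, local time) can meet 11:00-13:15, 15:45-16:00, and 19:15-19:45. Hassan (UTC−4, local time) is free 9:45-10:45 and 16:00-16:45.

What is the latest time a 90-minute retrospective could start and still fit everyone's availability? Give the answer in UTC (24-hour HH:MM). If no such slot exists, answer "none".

Carlos → UTC: 14:30–18:15, 18:30–19:15, 20:15–20:45.
Yusuf → UTC: 12:00–12:30, 13:00–13:30, 13:45–14:15, 16:45–18:45.
Thandi → UTC: 12:00–14:15, 16:45–17:00, 20:15–20:45.
Hassan → UTC: 13:45–14:45, 20:00–20:45.
Carlos ∩ Yusuf: 16:45–18:15, 18:30–18:45.
Carlos ∩ Yusuf ∩ Thandi: 16:45–17:00.
Carlos ∩ Yusuf ∩ Thandi ∩ Hassan: (none).
Windows ≥ 90 min: (none).

none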